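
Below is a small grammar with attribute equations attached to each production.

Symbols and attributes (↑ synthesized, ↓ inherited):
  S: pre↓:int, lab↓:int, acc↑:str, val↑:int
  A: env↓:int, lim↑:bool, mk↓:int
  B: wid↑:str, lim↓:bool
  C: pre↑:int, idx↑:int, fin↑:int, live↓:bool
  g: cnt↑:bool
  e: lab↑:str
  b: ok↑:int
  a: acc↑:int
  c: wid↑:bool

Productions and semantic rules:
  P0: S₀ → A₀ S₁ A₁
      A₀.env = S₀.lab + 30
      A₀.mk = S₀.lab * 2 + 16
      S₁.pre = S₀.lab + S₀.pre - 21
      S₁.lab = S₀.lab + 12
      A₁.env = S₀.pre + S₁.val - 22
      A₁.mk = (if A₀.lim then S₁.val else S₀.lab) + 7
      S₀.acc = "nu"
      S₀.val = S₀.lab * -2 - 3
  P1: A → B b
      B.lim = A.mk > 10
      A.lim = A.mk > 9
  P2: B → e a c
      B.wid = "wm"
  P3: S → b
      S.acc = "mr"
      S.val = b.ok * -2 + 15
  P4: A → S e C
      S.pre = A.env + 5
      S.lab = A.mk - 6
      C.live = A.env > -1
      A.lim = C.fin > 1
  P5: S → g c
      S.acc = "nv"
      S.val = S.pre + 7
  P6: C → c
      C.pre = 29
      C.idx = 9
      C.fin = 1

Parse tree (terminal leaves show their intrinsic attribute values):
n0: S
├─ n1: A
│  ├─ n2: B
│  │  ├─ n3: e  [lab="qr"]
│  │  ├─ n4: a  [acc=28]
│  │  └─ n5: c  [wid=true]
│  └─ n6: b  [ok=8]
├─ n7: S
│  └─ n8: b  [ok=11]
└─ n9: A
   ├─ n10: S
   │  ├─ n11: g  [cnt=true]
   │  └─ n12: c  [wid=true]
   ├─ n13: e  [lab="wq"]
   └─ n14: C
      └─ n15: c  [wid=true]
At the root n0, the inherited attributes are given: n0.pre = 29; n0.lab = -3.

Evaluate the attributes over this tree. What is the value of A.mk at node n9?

1. n0.pre = 29  [given at root]
2. n0.lab = -3  [given at root]
3. n1.env = 27  [S₀.lab + 30]
4. n1.mk = 10  [S₀.lab * 2 + 16]
5. n2.lim = false  [A.mk > 10]
6. n3.lab = "qr"  [terminal]
7. n4.acc = 28  [terminal]
8. n5.wid = true  [terminal]
9. n2.wid = "wm"  ["wm"]
10. n6.ok = 8  [terminal]
11. n1.lim = true  [A.mk > 9]
12. n7.pre = 5  [S₀.lab + S₀.pre - 21]
13. n7.lab = 9  [S₀.lab + 12]
14. n8.ok = 11  [terminal]
15. n7.acc = "mr"  ["mr"]
16. n7.val = -7  [b.ok * -2 + 15]
17. n9.env = 0  [S₀.pre + S₁.val - 22]
18. n9.mk = 0  [(if A₀.lim then S₁.val else S₀.lab) + 7]
19. n10.pre = 5  [A.env + 5]
20. n10.lab = -6  [A.mk - 6]
21. n11.cnt = true  [terminal]
22. n12.wid = true  [terminal]
23. n10.acc = "nv"  ["nv"]
24. n10.val = 12  [S.pre + 7]
25. n13.lab = "wq"  [terminal]
26. n14.live = true  [A.env > -1]
27. n15.wid = true  [terminal]
28. n14.pre = 29  [29]
29. n14.idx = 9  [9]
30. n14.fin = 1  [1]
31. n9.lim = false  [C.fin > 1]
32. n0.acc = "nu"  ["nu"]
33. n0.val = 3  [S₀.lab * -2 - 3]

0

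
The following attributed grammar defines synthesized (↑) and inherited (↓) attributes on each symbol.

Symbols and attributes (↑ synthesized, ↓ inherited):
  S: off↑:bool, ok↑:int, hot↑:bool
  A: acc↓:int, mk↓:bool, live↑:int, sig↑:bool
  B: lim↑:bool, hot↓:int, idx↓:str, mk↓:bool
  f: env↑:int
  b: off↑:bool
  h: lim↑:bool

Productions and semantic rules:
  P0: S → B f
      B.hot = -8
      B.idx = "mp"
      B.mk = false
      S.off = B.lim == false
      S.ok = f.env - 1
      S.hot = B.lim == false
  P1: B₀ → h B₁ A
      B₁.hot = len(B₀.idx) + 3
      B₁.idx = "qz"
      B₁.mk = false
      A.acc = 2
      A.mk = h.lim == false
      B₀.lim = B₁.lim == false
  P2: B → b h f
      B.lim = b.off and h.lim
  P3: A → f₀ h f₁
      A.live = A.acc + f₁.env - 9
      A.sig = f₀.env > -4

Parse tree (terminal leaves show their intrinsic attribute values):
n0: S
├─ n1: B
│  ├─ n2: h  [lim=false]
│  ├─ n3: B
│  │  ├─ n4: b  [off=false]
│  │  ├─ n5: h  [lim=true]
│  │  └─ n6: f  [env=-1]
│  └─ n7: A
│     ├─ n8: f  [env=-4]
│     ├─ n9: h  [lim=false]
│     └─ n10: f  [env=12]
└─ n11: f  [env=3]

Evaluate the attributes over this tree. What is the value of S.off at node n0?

false

1. n1.hot = -8  [-8]
2. n1.idx = "mp"  ["mp"]
3. n1.mk = false  [false]
4. n2.lim = false  [terminal]
5. n3.hot = 5  [len(B₀.idx) + 3]
6. n3.idx = "qz"  ["qz"]
7. n3.mk = false  [false]
8. n4.off = false  [terminal]
9. n5.lim = true  [terminal]
10. n6.env = -1  [terminal]
11. n3.lim = false  [b.off and h.lim]
12. n7.acc = 2  [2]
13. n7.mk = true  [h.lim == false]
14. n8.env = -4  [terminal]
15. n9.lim = false  [terminal]
16. n10.env = 12  [terminal]
17. n7.live = 5  [A.acc + f₁.env - 9]
18. n7.sig = false  [f₀.env > -4]
19. n1.lim = true  [B₁.lim == false]
20. n11.env = 3  [terminal]
21. n0.off = false  [B.lim == false]
22. n0.ok = 2  [f.env - 1]
23. n0.hot = false  [B.lim == false]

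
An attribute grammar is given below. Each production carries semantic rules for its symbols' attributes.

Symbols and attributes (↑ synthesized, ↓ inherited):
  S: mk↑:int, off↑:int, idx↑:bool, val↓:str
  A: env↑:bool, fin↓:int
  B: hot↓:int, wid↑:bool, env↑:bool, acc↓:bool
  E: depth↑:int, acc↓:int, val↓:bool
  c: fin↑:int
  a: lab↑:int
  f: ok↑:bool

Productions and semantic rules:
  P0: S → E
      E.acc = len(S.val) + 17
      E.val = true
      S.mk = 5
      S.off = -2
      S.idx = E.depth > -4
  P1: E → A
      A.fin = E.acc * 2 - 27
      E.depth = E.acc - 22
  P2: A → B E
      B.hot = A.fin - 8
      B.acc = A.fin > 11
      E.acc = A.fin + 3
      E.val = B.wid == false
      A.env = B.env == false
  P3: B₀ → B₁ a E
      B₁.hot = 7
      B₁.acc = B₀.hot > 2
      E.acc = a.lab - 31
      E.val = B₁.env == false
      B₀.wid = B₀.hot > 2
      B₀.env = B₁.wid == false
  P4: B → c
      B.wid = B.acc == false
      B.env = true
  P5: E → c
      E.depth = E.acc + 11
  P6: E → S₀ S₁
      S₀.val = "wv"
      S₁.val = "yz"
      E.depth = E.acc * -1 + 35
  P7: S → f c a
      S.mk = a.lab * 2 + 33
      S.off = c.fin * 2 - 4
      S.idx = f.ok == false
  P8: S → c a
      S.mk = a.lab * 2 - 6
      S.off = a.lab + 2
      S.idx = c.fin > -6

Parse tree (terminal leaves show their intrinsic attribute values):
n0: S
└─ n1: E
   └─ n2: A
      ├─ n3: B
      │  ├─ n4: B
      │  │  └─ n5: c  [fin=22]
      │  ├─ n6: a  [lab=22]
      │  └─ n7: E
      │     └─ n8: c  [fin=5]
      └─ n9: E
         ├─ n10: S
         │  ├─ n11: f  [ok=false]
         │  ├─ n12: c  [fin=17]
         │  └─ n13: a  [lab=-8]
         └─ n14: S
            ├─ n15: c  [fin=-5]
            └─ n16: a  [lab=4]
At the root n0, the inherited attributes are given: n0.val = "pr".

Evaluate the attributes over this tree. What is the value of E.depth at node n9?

21

1. n0.val = "pr"  [given at root]
2. n1.acc = 19  [len(S.val) + 17]
3. n1.val = true  [true]
4. n2.fin = 11  [E.acc * 2 - 27]
5. n3.hot = 3  [A.fin - 8]
6. n3.acc = false  [A.fin > 11]
7. n4.hot = 7  [7]
8. n4.acc = true  [B₀.hot > 2]
9. n5.fin = 22  [terminal]
10. n4.wid = false  [B.acc == false]
11. n4.env = true  [true]
12. n6.lab = 22  [terminal]
13. n7.acc = -9  [a.lab - 31]
14. n7.val = false  [B₁.env == false]
15. n8.fin = 5  [terminal]
16. n7.depth = 2  [E.acc + 11]
17. n3.wid = true  [B₀.hot > 2]
18. n3.env = true  [B₁.wid == false]
19. n9.acc = 14  [A.fin + 3]
20. n9.val = false  [B.wid == false]
21. n10.val = "wv"  ["wv"]
22. n11.ok = false  [terminal]
23. n12.fin = 17  [terminal]
24. n13.lab = -8  [terminal]
25. n10.mk = 17  [a.lab * 2 + 33]
26. n10.off = 30  [c.fin * 2 - 4]
27. n10.idx = true  [f.ok == false]
28. n14.val = "yz"  ["yz"]
29. n15.fin = -5  [terminal]
30. n16.lab = 4  [terminal]
31. n14.mk = 2  [a.lab * 2 - 6]
32. n14.off = 6  [a.lab + 2]
33. n14.idx = true  [c.fin > -6]
34. n9.depth = 21  [E.acc * -1 + 35]
35. n2.env = false  [B.env == false]
36. n1.depth = -3  [E.acc - 22]
37. n0.mk = 5  [5]
38. n0.off = -2  [-2]
39. n0.idx = true  [E.depth > -4]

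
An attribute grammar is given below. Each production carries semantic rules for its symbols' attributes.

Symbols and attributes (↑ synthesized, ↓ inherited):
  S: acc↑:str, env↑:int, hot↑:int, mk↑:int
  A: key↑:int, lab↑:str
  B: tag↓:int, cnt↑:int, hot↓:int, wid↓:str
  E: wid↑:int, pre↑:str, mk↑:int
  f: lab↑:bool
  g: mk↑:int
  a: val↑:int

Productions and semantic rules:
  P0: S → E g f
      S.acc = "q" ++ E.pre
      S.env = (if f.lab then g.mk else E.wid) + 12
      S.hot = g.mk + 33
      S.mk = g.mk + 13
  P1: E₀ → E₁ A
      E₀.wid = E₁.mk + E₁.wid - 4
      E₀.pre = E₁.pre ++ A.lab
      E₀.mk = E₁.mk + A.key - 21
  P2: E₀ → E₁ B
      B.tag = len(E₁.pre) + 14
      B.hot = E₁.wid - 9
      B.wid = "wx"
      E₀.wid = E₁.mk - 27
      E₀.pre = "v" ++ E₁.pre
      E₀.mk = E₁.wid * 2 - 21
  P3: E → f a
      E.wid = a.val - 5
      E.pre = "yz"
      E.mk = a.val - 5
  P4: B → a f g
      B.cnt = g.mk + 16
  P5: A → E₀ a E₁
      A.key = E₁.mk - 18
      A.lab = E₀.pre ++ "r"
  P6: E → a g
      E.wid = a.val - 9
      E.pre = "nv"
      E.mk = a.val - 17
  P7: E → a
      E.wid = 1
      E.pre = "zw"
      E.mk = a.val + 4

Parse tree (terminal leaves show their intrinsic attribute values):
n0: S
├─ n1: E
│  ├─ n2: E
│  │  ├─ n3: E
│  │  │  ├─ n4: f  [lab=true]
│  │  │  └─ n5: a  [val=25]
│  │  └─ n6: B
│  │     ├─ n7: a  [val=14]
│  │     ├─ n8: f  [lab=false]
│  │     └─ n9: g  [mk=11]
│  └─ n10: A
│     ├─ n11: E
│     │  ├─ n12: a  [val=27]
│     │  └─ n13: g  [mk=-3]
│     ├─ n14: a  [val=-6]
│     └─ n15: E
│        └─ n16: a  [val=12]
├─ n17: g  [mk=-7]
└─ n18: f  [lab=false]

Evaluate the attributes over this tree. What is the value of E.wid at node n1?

8

1. n4.lab = true  [terminal]
2. n5.val = 25  [terminal]
3. n3.wid = 20  [a.val - 5]
4. n3.pre = "yz"  ["yz"]
5. n3.mk = 20  [a.val - 5]
6. n6.tag = 16  [len(E₁.pre) + 14]
7. n6.hot = 11  [E₁.wid - 9]
8. n6.wid = "wx"  ["wx"]
9. n7.val = 14  [terminal]
10. n8.lab = false  [terminal]
11. n9.mk = 11  [terminal]
12. n6.cnt = 27  [g.mk + 16]
13. n2.wid = -7  [E₁.mk - 27]
14. n2.pre = "vyz"  ["v" ++ E₁.pre]
15. n2.mk = 19  [E₁.wid * 2 - 21]
16. n12.val = 27  [terminal]
17. n13.mk = -3  [terminal]
18. n11.wid = 18  [a.val - 9]
19. n11.pre = "nv"  ["nv"]
20. n11.mk = 10  [a.val - 17]
21. n14.val = -6  [terminal]
22. n16.val = 12  [terminal]
23. n15.wid = 1  [1]
24. n15.pre = "zw"  ["zw"]
25. n15.mk = 16  [a.val + 4]
26. n10.key = -2  [E₁.mk - 18]
27. n10.lab = "nvr"  [E₀.pre ++ "r"]
28. n1.wid = 8  [E₁.mk + E₁.wid - 4]
29. n1.pre = "vyznvr"  [E₁.pre ++ A.lab]
30. n1.mk = -4  [E₁.mk + A.key - 21]
31. n17.mk = -7  [terminal]
32. n18.lab = false  [terminal]
33. n0.acc = "qvyznvr"  ["q" ++ E.pre]
34. n0.env = 20  [(if f.lab then g.mk else E.wid) + 12]
35. n0.hot = 26  [g.mk + 33]
36. n0.mk = 6  [g.mk + 13]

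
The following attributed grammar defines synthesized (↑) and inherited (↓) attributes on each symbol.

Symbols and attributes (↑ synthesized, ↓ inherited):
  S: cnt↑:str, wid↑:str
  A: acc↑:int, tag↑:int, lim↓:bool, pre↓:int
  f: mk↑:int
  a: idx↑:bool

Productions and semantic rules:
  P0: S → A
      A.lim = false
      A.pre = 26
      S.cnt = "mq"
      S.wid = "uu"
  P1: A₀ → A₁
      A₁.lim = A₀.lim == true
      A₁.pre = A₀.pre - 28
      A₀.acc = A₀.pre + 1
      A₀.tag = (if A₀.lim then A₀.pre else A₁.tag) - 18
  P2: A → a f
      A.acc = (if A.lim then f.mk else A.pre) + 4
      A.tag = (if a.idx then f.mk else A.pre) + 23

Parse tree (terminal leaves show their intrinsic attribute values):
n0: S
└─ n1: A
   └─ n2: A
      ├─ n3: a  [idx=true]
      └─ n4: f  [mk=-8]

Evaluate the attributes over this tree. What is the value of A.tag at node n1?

1. n1.lim = false  [false]
2. n1.pre = 26  [26]
3. n2.lim = false  [A₀.lim == true]
4. n2.pre = -2  [A₀.pre - 28]
5. n3.idx = true  [terminal]
6. n4.mk = -8  [terminal]
7. n2.acc = 2  [(if A.lim then f.mk else A.pre) + 4]
8. n2.tag = 15  [(if a.idx then f.mk else A.pre) + 23]
9. n1.acc = 27  [A₀.pre + 1]
10. n1.tag = -3  [(if A₀.lim then A₀.pre else A₁.tag) - 18]
11. n0.cnt = "mq"  ["mq"]
12. n0.wid = "uu"  ["uu"]

-3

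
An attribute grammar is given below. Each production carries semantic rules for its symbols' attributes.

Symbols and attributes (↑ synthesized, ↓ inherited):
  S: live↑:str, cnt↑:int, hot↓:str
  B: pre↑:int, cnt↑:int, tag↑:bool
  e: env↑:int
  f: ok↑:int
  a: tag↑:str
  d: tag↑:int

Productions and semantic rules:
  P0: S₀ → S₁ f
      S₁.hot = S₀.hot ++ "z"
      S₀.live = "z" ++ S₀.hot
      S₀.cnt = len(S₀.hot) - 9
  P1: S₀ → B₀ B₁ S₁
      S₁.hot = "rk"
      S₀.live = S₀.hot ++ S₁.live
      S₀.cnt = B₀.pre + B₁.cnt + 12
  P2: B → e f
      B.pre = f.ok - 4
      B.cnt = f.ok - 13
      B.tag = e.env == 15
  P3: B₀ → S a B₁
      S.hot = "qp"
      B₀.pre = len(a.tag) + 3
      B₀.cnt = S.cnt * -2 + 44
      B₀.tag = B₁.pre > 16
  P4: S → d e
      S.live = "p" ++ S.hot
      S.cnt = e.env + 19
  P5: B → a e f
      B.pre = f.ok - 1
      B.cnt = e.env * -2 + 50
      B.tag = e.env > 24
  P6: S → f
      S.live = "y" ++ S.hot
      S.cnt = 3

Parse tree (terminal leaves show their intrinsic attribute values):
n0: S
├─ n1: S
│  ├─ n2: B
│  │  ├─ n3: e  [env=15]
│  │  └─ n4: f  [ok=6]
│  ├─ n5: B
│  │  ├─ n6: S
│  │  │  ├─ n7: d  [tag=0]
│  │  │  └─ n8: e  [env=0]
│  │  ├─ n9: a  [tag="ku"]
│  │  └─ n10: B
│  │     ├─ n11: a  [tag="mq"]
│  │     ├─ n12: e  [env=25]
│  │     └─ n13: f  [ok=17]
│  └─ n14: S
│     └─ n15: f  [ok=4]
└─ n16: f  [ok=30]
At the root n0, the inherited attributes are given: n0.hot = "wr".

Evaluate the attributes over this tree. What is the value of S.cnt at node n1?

1. n0.hot = "wr"  [given at root]
2. n1.hot = "wrz"  [S₀.hot ++ "z"]
3. n3.env = 15  [terminal]
4. n4.ok = 6  [terminal]
5. n2.pre = 2  [f.ok - 4]
6. n2.cnt = -7  [f.ok - 13]
7. n2.tag = true  [e.env == 15]
8. n6.hot = "qp"  ["qp"]
9. n7.tag = 0  [terminal]
10. n8.env = 0  [terminal]
11. n6.live = "pqp"  ["p" ++ S.hot]
12. n6.cnt = 19  [e.env + 19]
13. n9.tag = "ku"  [terminal]
14. n11.tag = "mq"  [terminal]
15. n12.env = 25  [terminal]
16. n13.ok = 17  [terminal]
17. n10.pre = 16  [f.ok - 1]
18. n10.cnt = 0  [e.env * -2 + 50]
19. n10.tag = true  [e.env > 24]
20. n5.pre = 5  [len(a.tag) + 3]
21. n5.cnt = 6  [S.cnt * -2 + 44]
22. n5.tag = false  [B₁.pre > 16]
23. n14.hot = "rk"  ["rk"]
24. n15.ok = 4  [terminal]
25. n14.live = "yrk"  ["y" ++ S.hot]
26. n14.cnt = 3  [3]
27. n1.live = "wrzyrk"  [S₀.hot ++ S₁.live]
28. n1.cnt = 20  [B₀.pre + B₁.cnt + 12]
29. n16.ok = 30  [terminal]
30. n0.live = "zwr"  ["z" ++ S₀.hot]
31. n0.cnt = -7  [len(S₀.hot) - 9]

20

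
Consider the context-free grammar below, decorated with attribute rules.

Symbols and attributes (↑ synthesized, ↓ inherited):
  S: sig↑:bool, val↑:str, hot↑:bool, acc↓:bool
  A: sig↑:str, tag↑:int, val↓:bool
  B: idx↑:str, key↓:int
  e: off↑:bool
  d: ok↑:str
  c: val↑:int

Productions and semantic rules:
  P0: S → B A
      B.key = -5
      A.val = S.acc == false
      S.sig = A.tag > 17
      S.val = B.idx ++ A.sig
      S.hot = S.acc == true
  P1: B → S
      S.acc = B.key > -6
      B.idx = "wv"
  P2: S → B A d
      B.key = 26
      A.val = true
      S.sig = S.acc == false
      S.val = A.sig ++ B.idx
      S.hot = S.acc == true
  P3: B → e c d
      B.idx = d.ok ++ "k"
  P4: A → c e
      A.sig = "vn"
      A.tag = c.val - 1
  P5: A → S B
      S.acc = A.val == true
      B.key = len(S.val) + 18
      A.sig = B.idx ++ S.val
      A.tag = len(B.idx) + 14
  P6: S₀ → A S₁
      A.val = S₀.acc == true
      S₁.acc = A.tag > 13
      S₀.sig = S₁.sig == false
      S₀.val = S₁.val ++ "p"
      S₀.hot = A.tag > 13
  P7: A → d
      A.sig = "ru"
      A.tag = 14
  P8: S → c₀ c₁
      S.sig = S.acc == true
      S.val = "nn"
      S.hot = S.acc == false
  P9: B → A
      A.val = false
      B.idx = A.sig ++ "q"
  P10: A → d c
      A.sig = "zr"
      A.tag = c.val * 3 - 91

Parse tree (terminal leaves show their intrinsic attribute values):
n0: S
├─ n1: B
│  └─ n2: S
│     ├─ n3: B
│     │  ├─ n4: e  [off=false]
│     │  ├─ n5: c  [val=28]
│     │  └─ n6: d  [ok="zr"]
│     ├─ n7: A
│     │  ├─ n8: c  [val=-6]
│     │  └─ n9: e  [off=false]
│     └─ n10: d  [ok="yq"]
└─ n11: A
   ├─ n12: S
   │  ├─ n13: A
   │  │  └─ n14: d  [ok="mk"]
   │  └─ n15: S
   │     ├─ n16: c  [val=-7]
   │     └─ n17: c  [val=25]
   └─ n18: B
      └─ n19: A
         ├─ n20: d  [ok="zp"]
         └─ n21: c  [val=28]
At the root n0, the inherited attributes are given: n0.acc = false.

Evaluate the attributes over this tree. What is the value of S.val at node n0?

"wvzrqnnp"

1. n0.acc = false  [given at root]
2. n1.key = -5  [-5]
3. n2.acc = true  [B.key > -6]
4. n3.key = 26  [26]
5. n4.off = false  [terminal]
6. n5.val = 28  [terminal]
7. n6.ok = "zr"  [terminal]
8. n3.idx = "zrk"  [d.ok ++ "k"]
9. n7.val = true  [true]
10. n8.val = -6  [terminal]
11. n9.off = false  [terminal]
12. n7.sig = "vn"  ["vn"]
13. n7.tag = -7  [c.val - 1]
14. n10.ok = "yq"  [terminal]
15. n2.sig = false  [S.acc == false]
16. n2.val = "vnzrk"  [A.sig ++ B.idx]
17. n2.hot = true  [S.acc == true]
18. n1.idx = "wv"  ["wv"]
19. n11.val = true  [S.acc == false]
20. n12.acc = true  [A.val == true]
21. n13.val = true  [S₀.acc == true]
22. n14.ok = "mk"  [terminal]
23. n13.sig = "ru"  ["ru"]
24. n13.tag = 14  [14]
25. n15.acc = true  [A.tag > 13]
26. n16.val = -7  [terminal]
27. n17.val = 25  [terminal]
28. n15.sig = true  [S.acc == true]
29. n15.val = "nn"  ["nn"]
30. n15.hot = false  [S.acc == false]
31. n12.sig = false  [S₁.sig == false]
32. n12.val = "nnp"  [S₁.val ++ "p"]
33. n12.hot = true  [A.tag > 13]
34. n18.key = 21  [len(S.val) + 18]
35. n19.val = false  [false]
36. n20.ok = "zp"  [terminal]
37. n21.val = 28  [terminal]
38. n19.sig = "zr"  ["zr"]
39. n19.tag = -7  [c.val * 3 - 91]
40. n18.idx = "zrq"  [A.sig ++ "q"]
41. n11.sig = "zrqnnp"  [B.idx ++ S.val]
42. n11.tag = 17  [len(B.idx) + 14]
43. n0.sig = false  [A.tag > 17]
44. n0.val = "wvzrqnnp"  [B.idx ++ A.sig]
45. n0.hot = false  [S.acc == true]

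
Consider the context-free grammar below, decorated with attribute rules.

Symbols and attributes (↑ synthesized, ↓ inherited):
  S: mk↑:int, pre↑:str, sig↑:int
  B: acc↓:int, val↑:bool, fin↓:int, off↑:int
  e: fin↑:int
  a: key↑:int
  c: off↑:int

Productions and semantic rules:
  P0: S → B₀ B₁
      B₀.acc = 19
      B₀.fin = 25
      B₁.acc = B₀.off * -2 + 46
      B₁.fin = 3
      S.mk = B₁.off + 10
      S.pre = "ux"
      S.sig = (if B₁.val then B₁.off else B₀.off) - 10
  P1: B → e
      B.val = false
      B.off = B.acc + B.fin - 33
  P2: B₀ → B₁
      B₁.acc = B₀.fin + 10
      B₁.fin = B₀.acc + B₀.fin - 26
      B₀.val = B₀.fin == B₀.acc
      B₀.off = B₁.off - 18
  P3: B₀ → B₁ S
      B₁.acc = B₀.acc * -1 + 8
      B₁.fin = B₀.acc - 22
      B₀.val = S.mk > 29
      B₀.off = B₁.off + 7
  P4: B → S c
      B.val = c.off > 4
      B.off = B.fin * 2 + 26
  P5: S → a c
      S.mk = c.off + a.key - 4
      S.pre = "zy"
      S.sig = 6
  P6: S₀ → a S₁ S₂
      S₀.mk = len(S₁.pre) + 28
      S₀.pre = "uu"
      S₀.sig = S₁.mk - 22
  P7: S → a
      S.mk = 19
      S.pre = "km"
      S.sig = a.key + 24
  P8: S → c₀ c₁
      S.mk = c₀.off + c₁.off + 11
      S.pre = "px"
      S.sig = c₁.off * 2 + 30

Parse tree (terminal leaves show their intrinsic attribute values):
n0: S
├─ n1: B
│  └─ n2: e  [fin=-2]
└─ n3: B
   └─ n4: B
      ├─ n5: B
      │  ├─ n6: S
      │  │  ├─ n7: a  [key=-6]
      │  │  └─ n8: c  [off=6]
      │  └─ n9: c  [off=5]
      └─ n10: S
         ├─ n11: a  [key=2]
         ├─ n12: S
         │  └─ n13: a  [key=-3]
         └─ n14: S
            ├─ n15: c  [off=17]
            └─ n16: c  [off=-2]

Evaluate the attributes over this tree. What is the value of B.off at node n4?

1. n1.acc = 19  [19]
2. n1.fin = 25  [25]
3. n2.fin = -2  [terminal]
4. n1.val = false  [false]
5. n1.off = 11  [B.acc + B.fin - 33]
6. n3.acc = 24  [B₀.off * -2 + 46]
7. n3.fin = 3  [3]
8. n4.acc = 13  [B₀.fin + 10]
9. n4.fin = 1  [B₀.acc + B₀.fin - 26]
10. n5.acc = -5  [B₀.acc * -1 + 8]
11. n5.fin = -9  [B₀.acc - 22]
12. n7.key = -6  [terminal]
13. n8.off = 6  [terminal]
14. n6.mk = -4  [c.off + a.key - 4]
15. n6.pre = "zy"  ["zy"]
16. n6.sig = 6  [6]
17. n9.off = 5  [terminal]
18. n5.val = true  [c.off > 4]
19. n5.off = 8  [B.fin * 2 + 26]
20. n11.key = 2  [terminal]
21. n13.key = -3  [terminal]
22. n12.mk = 19  [19]
23. n12.pre = "km"  ["km"]
24. n12.sig = 21  [a.key + 24]
25. n15.off = 17  [terminal]
26. n16.off = -2  [terminal]
27. n14.mk = 26  [c₀.off + c₁.off + 11]
28. n14.pre = "px"  ["px"]
29. n14.sig = 26  [c₁.off * 2 + 30]
30. n10.mk = 30  [len(S₁.pre) + 28]
31. n10.pre = "uu"  ["uu"]
32. n10.sig = -3  [S₁.mk - 22]
33. n4.val = true  [S.mk > 29]
34. n4.off = 15  [B₁.off + 7]
35. n3.val = false  [B₀.fin == B₀.acc]
36. n3.off = -3  [B₁.off - 18]
37. n0.mk = 7  [B₁.off + 10]
38. n0.pre = "ux"  ["ux"]
39. n0.sig = 1  [(if B₁.val then B₁.off else B₀.off) - 10]

15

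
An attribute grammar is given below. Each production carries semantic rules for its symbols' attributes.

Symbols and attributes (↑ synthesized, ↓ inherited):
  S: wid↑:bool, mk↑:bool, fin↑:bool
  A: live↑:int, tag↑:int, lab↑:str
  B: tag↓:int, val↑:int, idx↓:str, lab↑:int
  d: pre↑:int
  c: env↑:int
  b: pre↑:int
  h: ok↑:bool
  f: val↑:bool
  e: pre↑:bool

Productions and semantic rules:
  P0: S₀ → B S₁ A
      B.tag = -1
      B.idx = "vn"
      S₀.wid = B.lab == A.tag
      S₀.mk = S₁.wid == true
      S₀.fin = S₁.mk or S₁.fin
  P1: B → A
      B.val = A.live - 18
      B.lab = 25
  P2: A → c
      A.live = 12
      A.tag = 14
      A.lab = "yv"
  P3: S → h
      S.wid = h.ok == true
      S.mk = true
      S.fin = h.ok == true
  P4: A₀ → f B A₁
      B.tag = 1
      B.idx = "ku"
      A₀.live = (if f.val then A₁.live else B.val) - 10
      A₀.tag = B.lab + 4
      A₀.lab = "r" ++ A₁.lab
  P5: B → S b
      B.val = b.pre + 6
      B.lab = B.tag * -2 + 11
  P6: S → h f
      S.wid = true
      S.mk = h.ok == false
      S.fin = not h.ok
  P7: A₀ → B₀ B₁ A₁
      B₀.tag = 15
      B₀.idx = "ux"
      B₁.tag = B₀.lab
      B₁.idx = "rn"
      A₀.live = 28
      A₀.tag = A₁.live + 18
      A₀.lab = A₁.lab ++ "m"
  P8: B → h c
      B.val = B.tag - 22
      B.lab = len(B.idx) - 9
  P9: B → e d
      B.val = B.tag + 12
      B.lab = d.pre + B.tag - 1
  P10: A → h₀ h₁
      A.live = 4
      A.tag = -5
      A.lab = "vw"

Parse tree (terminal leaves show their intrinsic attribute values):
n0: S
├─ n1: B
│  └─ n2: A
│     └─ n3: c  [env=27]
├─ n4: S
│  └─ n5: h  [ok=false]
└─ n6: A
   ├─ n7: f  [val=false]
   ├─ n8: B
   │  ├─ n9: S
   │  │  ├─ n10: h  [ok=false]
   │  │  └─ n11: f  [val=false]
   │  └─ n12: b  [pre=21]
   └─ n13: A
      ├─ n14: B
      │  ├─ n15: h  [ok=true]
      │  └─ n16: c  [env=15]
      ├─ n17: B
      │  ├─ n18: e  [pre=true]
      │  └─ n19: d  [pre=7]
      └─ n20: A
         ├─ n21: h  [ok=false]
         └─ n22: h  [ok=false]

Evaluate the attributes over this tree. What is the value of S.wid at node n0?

false

1. n1.tag = -1  [-1]
2. n1.idx = "vn"  ["vn"]
3. n3.env = 27  [terminal]
4. n2.live = 12  [12]
5. n2.tag = 14  [14]
6. n2.lab = "yv"  ["yv"]
7. n1.val = -6  [A.live - 18]
8. n1.lab = 25  [25]
9. n5.ok = false  [terminal]
10. n4.wid = false  [h.ok == true]
11. n4.mk = true  [true]
12. n4.fin = false  [h.ok == true]
13. n7.val = false  [terminal]
14. n8.tag = 1  [1]
15. n8.idx = "ku"  ["ku"]
16. n10.ok = false  [terminal]
17. n11.val = false  [terminal]
18. n9.wid = true  [true]
19. n9.mk = true  [h.ok == false]
20. n9.fin = true  [not h.ok]
21. n12.pre = 21  [terminal]
22. n8.val = 27  [b.pre + 6]
23. n8.lab = 9  [B.tag * -2 + 11]
24. n14.tag = 15  [15]
25. n14.idx = "ux"  ["ux"]
26. n15.ok = true  [terminal]
27. n16.env = 15  [terminal]
28. n14.val = -7  [B.tag - 22]
29. n14.lab = -7  [len(B.idx) - 9]
30. n17.tag = -7  [B₀.lab]
31. n17.idx = "rn"  ["rn"]
32. n18.pre = true  [terminal]
33. n19.pre = 7  [terminal]
34. n17.val = 5  [B.tag + 12]
35. n17.lab = -1  [d.pre + B.tag - 1]
36. n21.ok = false  [terminal]
37. n22.ok = false  [terminal]
38. n20.live = 4  [4]
39. n20.tag = -5  [-5]
40. n20.lab = "vw"  ["vw"]
41. n13.live = 28  [28]
42. n13.tag = 22  [A₁.live + 18]
43. n13.lab = "vwm"  [A₁.lab ++ "m"]
44. n6.live = 17  [(if f.val then A₁.live else B.val) - 10]
45. n6.tag = 13  [B.lab + 4]
46. n6.lab = "rvwm"  ["r" ++ A₁.lab]
47. n0.wid = false  [B.lab == A.tag]
48. n0.mk = false  [S₁.wid == true]
49. n0.fin = true  [S₁.mk or S₁.fin]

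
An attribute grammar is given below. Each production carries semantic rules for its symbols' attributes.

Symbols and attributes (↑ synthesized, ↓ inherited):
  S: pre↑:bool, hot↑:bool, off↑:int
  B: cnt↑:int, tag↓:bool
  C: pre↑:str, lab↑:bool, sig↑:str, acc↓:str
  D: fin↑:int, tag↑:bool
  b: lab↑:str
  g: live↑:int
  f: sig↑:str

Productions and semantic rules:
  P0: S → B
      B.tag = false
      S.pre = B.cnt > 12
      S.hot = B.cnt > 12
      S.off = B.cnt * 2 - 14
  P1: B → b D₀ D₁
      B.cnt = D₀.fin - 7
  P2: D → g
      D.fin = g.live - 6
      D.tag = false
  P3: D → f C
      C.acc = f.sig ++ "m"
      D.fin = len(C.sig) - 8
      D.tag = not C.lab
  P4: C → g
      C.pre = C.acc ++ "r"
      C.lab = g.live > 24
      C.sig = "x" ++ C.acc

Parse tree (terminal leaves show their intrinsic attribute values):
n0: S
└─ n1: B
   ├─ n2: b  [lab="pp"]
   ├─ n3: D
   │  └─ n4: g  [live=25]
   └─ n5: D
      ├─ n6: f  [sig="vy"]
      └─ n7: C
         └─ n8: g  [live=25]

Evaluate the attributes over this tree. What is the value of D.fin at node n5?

-4

1. n1.tag = false  [false]
2. n2.lab = "pp"  [terminal]
3. n4.live = 25  [terminal]
4. n3.fin = 19  [g.live - 6]
5. n3.tag = false  [false]
6. n6.sig = "vy"  [terminal]
7. n7.acc = "vym"  [f.sig ++ "m"]
8. n8.live = 25  [terminal]
9. n7.pre = "vymr"  [C.acc ++ "r"]
10. n7.lab = true  [g.live > 24]
11. n7.sig = "xvym"  ["x" ++ C.acc]
12. n5.fin = -4  [len(C.sig) - 8]
13. n5.tag = false  [not C.lab]
14. n1.cnt = 12  [D₀.fin - 7]
15. n0.pre = false  [B.cnt > 12]
16. n0.hot = false  [B.cnt > 12]
17. n0.off = 10  [B.cnt * 2 - 14]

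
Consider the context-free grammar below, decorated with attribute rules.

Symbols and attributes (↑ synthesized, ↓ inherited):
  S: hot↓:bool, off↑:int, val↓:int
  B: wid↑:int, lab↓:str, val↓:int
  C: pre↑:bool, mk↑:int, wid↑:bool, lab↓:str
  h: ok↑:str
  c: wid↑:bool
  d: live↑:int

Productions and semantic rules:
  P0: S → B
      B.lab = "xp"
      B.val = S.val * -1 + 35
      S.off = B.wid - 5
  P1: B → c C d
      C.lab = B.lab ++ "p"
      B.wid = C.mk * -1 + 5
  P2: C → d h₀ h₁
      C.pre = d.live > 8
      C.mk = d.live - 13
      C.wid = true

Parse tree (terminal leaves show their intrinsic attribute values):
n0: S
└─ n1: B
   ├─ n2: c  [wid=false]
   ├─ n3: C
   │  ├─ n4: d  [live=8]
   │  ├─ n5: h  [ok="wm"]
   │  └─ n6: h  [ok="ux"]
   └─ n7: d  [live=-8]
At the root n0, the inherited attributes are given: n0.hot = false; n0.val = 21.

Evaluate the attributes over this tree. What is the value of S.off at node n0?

1. n0.hot = false  [given at root]
2. n0.val = 21  [given at root]
3. n1.lab = "xp"  ["xp"]
4. n1.val = 14  [S.val * -1 + 35]
5. n2.wid = false  [terminal]
6. n3.lab = "xpp"  [B.lab ++ "p"]
7. n4.live = 8  [terminal]
8. n5.ok = "wm"  [terminal]
9. n6.ok = "ux"  [terminal]
10. n3.pre = false  [d.live > 8]
11. n3.mk = -5  [d.live - 13]
12. n3.wid = true  [true]
13. n7.live = -8  [terminal]
14. n1.wid = 10  [C.mk * -1 + 5]
15. n0.off = 5  [B.wid - 5]

5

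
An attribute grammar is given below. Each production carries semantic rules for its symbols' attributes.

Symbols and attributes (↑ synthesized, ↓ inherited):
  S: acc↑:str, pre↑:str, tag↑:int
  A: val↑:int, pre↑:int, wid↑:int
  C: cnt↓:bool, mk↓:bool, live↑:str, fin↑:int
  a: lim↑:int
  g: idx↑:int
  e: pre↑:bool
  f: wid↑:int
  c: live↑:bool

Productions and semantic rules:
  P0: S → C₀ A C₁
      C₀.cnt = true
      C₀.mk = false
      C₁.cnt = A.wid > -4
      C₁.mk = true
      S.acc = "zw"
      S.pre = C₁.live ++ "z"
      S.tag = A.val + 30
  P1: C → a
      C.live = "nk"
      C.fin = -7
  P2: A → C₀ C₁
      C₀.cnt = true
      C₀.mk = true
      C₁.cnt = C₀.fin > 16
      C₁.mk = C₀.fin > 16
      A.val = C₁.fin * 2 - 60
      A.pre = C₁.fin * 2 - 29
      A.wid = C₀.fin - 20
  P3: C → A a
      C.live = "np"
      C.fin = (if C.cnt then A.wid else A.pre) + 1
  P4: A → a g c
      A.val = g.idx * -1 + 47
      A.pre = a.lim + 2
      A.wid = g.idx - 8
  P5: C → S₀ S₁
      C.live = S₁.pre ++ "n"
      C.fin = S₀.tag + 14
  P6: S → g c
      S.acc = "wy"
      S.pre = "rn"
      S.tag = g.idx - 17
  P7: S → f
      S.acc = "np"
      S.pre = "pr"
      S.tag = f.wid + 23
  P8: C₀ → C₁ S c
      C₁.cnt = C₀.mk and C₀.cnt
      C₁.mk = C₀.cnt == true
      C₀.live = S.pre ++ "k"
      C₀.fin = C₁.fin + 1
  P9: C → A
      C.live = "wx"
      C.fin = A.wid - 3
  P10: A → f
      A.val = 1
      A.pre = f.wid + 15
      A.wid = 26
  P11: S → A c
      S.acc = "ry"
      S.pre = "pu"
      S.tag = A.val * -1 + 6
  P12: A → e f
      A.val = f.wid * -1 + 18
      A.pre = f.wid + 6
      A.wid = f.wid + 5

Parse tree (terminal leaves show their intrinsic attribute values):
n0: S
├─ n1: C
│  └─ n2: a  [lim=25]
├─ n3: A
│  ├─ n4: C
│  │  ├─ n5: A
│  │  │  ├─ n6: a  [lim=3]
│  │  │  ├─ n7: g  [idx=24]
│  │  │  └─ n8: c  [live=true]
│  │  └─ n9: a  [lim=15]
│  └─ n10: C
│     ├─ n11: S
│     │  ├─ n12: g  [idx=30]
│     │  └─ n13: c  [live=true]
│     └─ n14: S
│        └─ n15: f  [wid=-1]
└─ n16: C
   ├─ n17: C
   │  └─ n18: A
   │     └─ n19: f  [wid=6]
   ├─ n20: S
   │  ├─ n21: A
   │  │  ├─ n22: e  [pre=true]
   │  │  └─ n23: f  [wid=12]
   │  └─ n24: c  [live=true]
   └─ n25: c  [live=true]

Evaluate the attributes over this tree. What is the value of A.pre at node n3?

1. n1.cnt = true  [true]
2. n1.mk = false  [false]
3. n2.lim = 25  [terminal]
4. n1.live = "nk"  ["nk"]
5. n1.fin = -7  [-7]
6. n4.cnt = true  [true]
7. n4.mk = true  [true]
8. n6.lim = 3  [terminal]
9. n7.idx = 24  [terminal]
10. n8.live = true  [terminal]
11. n5.val = 23  [g.idx * -1 + 47]
12. n5.pre = 5  [a.lim + 2]
13. n5.wid = 16  [g.idx - 8]
14. n9.lim = 15  [terminal]
15. n4.live = "np"  ["np"]
16. n4.fin = 17  [(if C.cnt then A.wid else A.pre) + 1]
17. n10.cnt = true  [C₀.fin > 16]
18. n10.mk = true  [C₀.fin > 16]
19. n12.idx = 30  [terminal]
20. n13.live = true  [terminal]
21. n11.acc = "wy"  ["wy"]
22. n11.pre = "rn"  ["rn"]
23. n11.tag = 13  [g.idx - 17]
24. n15.wid = -1  [terminal]
25. n14.acc = "np"  ["np"]
26. n14.pre = "pr"  ["pr"]
27. n14.tag = 22  [f.wid + 23]
28. n10.live = "prn"  [S₁.pre ++ "n"]
29. n10.fin = 27  [S₀.tag + 14]
30. n3.val = -6  [C₁.fin * 2 - 60]
31. n3.pre = 25  [C₁.fin * 2 - 29]
32. n3.wid = -3  [C₀.fin - 20]
33. n16.cnt = true  [A.wid > -4]
34. n16.mk = true  [true]
35. n17.cnt = true  [C₀.mk and C₀.cnt]
36. n17.mk = true  [C₀.cnt == true]
37. n19.wid = 6  [terminal]
38. n18.val = 1  [1]
39. n18.pre = 21  [f.wid + 15]
40. n18.wid = 26  [26]
41. n17.live = "wx"  ["wx"]
42. n17.fin = 23  [A.wid - 3]
43. n22.pre = true  [terminal]
44. n23.wid = 12  [terminal]
45. n21.val = 6  [f.wid * -1 + 18]
46. n21.pre = 18  [f.wid + 6]
47. n21.wid = 17  [f.wid + 5]
48. n24.live = true  [terminal]
49. n20.acc = "ry"  ["ry"]
50. n20.pre = "pu"  ["pu"]
51. n20.tag = 0  [A.val * -1 + 6]
52. n25.live = true  [terminal]
53. n16.live = "puk"  [S.pre ++ "k"]
54. n16.fin = 24  [C₁.fin + 1]
55. n0.acc = "zw"  ["zw"]
56. n0.pre = "pukz"  [C₁.live ++ "z"]
57. n0.tag = 24  [A.val + 30]

25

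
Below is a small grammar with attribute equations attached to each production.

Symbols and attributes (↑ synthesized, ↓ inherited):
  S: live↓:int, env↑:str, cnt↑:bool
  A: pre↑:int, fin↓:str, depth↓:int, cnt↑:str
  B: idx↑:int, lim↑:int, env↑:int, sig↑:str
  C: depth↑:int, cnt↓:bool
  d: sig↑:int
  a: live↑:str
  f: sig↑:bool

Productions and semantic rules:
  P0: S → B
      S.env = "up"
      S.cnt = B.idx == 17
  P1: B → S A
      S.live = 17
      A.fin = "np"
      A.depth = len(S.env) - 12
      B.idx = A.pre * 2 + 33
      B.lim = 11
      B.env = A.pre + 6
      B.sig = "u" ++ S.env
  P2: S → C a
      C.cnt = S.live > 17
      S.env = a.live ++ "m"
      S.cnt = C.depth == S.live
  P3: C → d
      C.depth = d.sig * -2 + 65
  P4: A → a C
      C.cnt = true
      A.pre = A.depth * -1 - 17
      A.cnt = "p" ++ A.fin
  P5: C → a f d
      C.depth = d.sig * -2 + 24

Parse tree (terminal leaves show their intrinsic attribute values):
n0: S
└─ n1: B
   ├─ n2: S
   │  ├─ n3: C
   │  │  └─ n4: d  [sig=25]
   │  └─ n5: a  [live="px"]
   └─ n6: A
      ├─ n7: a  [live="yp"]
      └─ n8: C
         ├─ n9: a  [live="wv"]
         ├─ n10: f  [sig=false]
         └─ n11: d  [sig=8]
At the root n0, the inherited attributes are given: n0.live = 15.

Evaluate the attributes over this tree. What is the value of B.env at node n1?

1. n0.live = 15  [given at root]
2. n2.live = 17  [17]
3. n3.cnt = false  [S.live > 17]
4. n4.sig = 25  [terminal]
5. n3.depth = 15  [d.sig * -2 + 65]
6. n5.live = "px"  [terminal]
7. n2.env = "pxm"  [a.live ++ "m"]
8. n2.cnt = false  [C.depth == S.live]
9. n6.fin = "np"  ["np"]
10. n6.depth = -9  [len(S.env) - 12]
11. n7.live = "yp"  [terminal]
12. n8.cnt = true  [true]
13. n9.live = "wv"  [terminal]
14. n10.sig = false  [terminal]
15. n11.sig = 8  [terminal]
16. n8.depth = 8  [d.sig * -2 + 24]
17. n6.pre = -8  [A.depth * -1 - 17]
18. n6.cnt = "pnp"  ["p" ++ A.fin]
19. n1.idx = 17  [A.pre * 2 + 33]
20. n1.lim = 11  [11]
21. n1.env = -2  [A.pre + 6]
22. n1.sig = "upxm"  ["u" ++ S.env]
23. n0.env = "up"  ["up"]
24. n0.cnt = true  [B.idx == 17]

-2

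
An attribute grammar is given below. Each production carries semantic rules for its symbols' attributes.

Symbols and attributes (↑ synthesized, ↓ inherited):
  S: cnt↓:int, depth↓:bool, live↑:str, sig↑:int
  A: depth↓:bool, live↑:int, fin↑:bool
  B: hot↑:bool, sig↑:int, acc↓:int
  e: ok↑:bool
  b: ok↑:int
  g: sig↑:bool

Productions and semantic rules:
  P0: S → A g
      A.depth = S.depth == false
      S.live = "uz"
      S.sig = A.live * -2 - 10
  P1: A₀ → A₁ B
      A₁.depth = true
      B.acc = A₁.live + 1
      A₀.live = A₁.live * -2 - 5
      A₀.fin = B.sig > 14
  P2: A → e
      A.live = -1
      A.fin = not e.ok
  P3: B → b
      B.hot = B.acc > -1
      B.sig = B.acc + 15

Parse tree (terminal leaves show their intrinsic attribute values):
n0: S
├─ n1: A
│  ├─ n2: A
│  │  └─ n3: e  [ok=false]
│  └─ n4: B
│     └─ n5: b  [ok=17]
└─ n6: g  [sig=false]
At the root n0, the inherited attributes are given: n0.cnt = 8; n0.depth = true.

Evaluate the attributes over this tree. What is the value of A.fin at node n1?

true

1. n0.cnt = 8  [given at root]
2. n0.depth = true  [given at root]
3. n1.depth = false  [S.depth == false]
4. n2.depth = true  [true]
5. n3.ok = false  [terminal]
6. n2.live = -1  [-1]
7. n2.fin = true  [not e.ok]
8. n4.acc = 0  [A₁.live + 1]
9. n5.ok = 17  [terminal]
10. n4.hot = true  [B.acc > -1]
11. n4.sig = 15  [B.acc + 15]
12. n1.live = -3  [A₁.live * -2 - 5]
13. n1.fin = true  [B.sig > 14]
14. n6.sig = false  [terminal]
15. n0.live = "uz"  ["uz"]
16. n0.sig = -4  [A.live * -2 - 10]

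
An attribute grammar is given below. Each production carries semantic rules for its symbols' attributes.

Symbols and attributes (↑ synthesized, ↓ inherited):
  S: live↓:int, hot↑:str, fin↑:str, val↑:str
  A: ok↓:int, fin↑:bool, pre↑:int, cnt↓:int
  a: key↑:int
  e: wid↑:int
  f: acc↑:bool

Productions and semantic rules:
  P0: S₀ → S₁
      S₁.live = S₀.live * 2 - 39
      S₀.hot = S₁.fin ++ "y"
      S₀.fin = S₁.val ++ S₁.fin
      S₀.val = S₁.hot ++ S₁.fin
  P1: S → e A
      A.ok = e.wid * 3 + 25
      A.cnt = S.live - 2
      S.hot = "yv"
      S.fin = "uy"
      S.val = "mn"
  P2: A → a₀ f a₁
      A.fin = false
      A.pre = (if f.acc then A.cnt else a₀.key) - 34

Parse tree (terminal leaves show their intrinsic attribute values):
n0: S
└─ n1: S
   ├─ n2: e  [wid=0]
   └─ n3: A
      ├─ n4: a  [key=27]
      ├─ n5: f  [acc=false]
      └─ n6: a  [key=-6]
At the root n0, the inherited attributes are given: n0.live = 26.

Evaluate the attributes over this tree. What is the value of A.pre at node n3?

1. n0.live = 26  [given at root]
2. n1.live = 13  [S₀.live * 2 - 39]
3. n2.wid = 0  [terminal]
4. n3.ok = 25  [e.wid * 3 + 25]
5. n3.cnt = 11  [S.live - 2]
6. n4.key = 27  [terminal]
7. n5.acc = false  [terminal]
8. n6.key = -6  [terminal]
9. n3.fin = false  [false]
10. n3.pre = -7  [(if f.acc then A.cnt else a₀.key) - 34]
11. n1.hot = "yv"  ["yv"]
12. n1.fin = "uy"  ["uy"]
13. n1.val = "mn"  ["mn"]
14. n0.hot = "uyy"  [S₁.fin ++ "y"]
15. n0.fin = "mnuy"  [S₁.val ++ S₁.fin]
16. n0.val = "yvuy"  [S₁.hot ++ S₁.fin]

-7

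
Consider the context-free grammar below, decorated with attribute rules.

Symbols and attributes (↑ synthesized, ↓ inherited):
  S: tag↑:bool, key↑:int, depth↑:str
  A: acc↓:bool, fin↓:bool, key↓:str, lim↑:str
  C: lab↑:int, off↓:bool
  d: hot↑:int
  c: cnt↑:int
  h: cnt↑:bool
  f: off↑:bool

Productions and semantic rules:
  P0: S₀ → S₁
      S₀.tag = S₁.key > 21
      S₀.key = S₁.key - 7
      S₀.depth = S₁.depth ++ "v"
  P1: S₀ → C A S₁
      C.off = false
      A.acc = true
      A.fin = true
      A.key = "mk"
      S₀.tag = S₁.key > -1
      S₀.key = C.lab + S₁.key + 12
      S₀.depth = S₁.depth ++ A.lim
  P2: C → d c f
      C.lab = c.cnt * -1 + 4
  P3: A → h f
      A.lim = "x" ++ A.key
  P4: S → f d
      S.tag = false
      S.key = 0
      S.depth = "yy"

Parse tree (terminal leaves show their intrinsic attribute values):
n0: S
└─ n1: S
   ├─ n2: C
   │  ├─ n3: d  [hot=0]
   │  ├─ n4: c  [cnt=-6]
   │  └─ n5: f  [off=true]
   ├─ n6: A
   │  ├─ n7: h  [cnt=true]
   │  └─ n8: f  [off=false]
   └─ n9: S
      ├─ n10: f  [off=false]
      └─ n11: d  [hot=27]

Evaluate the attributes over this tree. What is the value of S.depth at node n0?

1. n2.off = false  [false]
2. n3.hot = 0  [terminal]
3. n4.cnt = -6  [terminal]
4. n5.off = true  [terminal]
5. n2.lab = 10  [c.cnt * -1 + 4]
6. n6.acc = true  [true]
7. n6.fin = true  [true]
8. n6.key = "mk"  ["mk"]
9. n7.cnt = true  [terminal]
10. n8.off = false  [terminal]
11. n6.lim = "xmk"  ["x" ++ A.key]
12. n10.off = false  [terminal]
13. n11.hot = 27  [terminal]
14. n9.tag = false  [false]
15. n9.key = 0  [0]
16. n9.depth = "yy"  ["yy"]
17. n1.tag = true  [S₁.key > -1]
18. n1.key = 22  [C.lab + S₁.key + 12]
19. n1.depth = "yyxmk"  [S₁.depth ++ A.lim]
20. n0.tag = true  [S₁.key > 21]
21. n0.key = 15  [S₁.key - 7]
22. n0.depth = "yyxmkv"  [S₁.depth ++ "v"]

"yyxmkv"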